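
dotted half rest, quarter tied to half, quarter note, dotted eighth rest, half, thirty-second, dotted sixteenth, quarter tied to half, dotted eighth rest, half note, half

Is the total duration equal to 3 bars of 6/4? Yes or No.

One bar of 6/4 = 48 thirty-second notes, so 3 bars = 144.
Convert each value to thirty-second notes: dotted half rest = 24; quarter tied to half (quarter + half) = 24; quarter note = 8; dotted eighth rest = 6; half = 16; thirty-second = 1; dotted sixteenth = 3; quarter tied to half (quarter + half) = 24; dotted eighth rest = 6; half note = 16; half = 16.
Altogether 24 + 24 + 8 + 6 + 16 + 1 + 3 + 24 + 6 + 16 + 16 = 144.
144 equals 144, so the answer is Yes.

Yes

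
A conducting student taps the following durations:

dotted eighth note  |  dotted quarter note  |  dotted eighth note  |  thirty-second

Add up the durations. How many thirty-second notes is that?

Convert each value to thirty-second notes: dotted eighth note = 6; dotted quarter note = 12; dotted eighth note = 6; thirty-second = 1.
Altogether 6 + 12 + 6 + 1 = 25 thirty-second notes.

25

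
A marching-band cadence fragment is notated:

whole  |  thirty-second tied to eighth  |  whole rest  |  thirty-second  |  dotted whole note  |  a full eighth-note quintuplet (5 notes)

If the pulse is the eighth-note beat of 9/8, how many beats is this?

One eighth-note beat = 4 thirty-second notes.
Working in thirty-second notes: whole = 32; thirty-second tied to eighth (thirty-second + eighth) = 5; whole rest = 32; thirty-second = 1; dotted whole note = 48; a full eighth-note quintuplet (5 notes) (five quintuplet eighths span one half) = 16.
Adding: 32 + 5 + 32 + 1 + 48 + 16 = 134.
134 ÷ 4 = 33.5 beats.

33.5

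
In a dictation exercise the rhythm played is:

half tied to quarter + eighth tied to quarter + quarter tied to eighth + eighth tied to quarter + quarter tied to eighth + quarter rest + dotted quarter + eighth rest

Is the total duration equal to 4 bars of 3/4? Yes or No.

Yes

One bar of 3/4 = 6 eighth notes, so 4 bars = 24.
Express everything in eighth notes: half tied to quarter (half + quarter) = 6; eighth tied to quarter (eighth + quarter) = 3; quarter tied to eighth (quarter + eighth) = 3; eighth tied to quarter (eighth + quarter) = 3; quarter tied to eighth (quarter + eighth) = 3; quarter rest = 2; dotted quarter = 3; eighth rest = 1.
Total: 6 + 3 + 3 + 3 + 3 + 2 + 3 + 1 = 24.
24 equals 24, so the answer is Yes.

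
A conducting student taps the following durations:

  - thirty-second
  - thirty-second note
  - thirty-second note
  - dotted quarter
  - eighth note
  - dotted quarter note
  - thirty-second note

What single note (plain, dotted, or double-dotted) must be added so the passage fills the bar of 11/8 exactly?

dotted quarter note

The bar of 11/8 = 44 thirty-second notes.
Each duration in thirty-second notes: thirty-second = 1; thirty-second note = 1; thirty-second note = 1; dotted quarter = 12; eighth note = 4; dotted quarter note = 12; thirty-second note = 1.
Altogether 1 + 1 + 1 + 12 + 4 + 12 + 1 = 32.
Remaining: 44 − 32 = 12 thirty-second notes, which is a dotted quarter note.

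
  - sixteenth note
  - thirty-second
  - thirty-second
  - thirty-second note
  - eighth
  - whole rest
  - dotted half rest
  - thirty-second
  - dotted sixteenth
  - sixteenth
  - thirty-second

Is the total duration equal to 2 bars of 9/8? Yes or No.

Yes

One bar of 9/8 = 36 thirty-second notes, so 2 bars = 72.
Each duration in thirty-second notes: sixteenth note = 2; thirty-second = 1; thirty-second = 1; thirty-second note = 1; eighth = 4; whole rest = 32; dotted half rest = 24; thirty-second = 1; dotted sixteenth = 3; sixteenth = 2; thirty-second = 1.
Adding: 2 + 1 + 1 + 1 + 4 + 32 + 24 + 1 + 3 + 2 + 1 = 72.
72 equals 72, so the answer is Yes.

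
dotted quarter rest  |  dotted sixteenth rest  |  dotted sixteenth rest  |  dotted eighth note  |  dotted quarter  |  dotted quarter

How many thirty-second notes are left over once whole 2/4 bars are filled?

0

One bar of 2/4 = 16 thirty-second notes.
Each duration in thirty-second notes: dotted quarter rest = 12; dotted sixteenth rest = 3; dotted sixteenth rest = 3; dotted eighth note = 6; dotted quarter = 12; dotted quarter = 12.
Adding: 12 + 3 + 3 + 6 + 12 + 12 = 48.
48 ÷ 16 = 3 complete bars with 0 thirty-second notes remaining.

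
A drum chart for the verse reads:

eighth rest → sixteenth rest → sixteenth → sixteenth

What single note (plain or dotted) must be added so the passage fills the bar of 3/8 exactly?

sixteenth note

The bar of 3/8 = 6 sixteenth notes.
Working in sixteenth notes: eighth rest = 2; sixteenth rest = 1; sixteenth = 1; sixteenth = 1.
Sum: 2 + 1 + 1 + 1 = 5.
Remaining: 6 − 5 = 1 sixteenth note, which is a sixteenth note.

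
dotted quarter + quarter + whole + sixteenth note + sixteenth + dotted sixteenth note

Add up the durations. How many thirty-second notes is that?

59

Express everything in thirty-second notes: dotted quarter = 12; quarter = 8; whole = 32; sixteenth note = 2; sixteenth = 2; dotted sixteenth note = 3.
Adding: 12 + 8 + 32 + 2 + 2 + 3 = 59 thirty-second notes.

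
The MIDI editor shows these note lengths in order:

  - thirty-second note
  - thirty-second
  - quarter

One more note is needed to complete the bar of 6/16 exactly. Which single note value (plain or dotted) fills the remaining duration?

sixteenth note

The bar of 6/16 = 12 thirty-second notes.
In thirty-second notes: thirty-second note = 1; thirty-second = 1; quarter = 8.
Altogether 1 + 1 + 8 = 10.
Remaining: 12 − 10 = 2 thirty-second notes, which is a sixteenth note.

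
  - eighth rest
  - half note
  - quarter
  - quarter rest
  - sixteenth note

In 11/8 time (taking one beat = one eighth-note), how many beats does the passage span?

One eighth-note beat = 2 sixteenth notes.
Convert each value to sixteenth notes: eighth rest = 2; half note = 8; quarter = 4; quarter rest = 4; sixteenth note = 1.
Adding: 2 + 8 + 4 + 4 + 1 = 19.
19 ÷ 2 = 9.5 beats.

9.5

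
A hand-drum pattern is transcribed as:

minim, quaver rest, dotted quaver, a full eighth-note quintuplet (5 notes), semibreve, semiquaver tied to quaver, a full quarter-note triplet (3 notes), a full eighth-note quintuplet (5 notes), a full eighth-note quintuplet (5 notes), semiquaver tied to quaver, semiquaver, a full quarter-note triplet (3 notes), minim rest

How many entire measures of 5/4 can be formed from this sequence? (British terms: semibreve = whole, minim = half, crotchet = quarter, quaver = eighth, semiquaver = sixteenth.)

One bar of 5/4 = 20 sixteenth notes.
Convert each value to sixteenth notes: minim = 8; quaver rest = 2; dotted quaver = 3; a full eighth-note quintuplet (5 notes) (five quintuplet eighths span one half) = 8; semibreve = 16; semiquaver tied to quaver (semiquaver + quaver) = 3; a full quarter-note triplet (3 notes) (three triplet quarters span one half) = 8; a full eighth-note quintuplet (5 notes) (five quintuplet eighths span one half) = 8; a full eighth-note quintuplet (5 notes) (five quintuplet eighths span one half) = 8; semiquaver tied to quaver (semiquaver + quaver) = 3; semiquaver = 1; a full quarter-note triplet (3 notes) (three triplet quarters span one half) = 8; minim rest = 8.
Sum: 8 + 2 + 3 + 8 + 16 + 3 + 8 + 8 + 8 + 3 + 1 + 8 + 8 = 84.
84 ÷ 20 = 4 complete bars with 4 left over.

4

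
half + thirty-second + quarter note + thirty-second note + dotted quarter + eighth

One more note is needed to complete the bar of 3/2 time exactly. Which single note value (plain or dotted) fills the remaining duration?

dotted eighth note

The bar of 3/2 = 48 thirty-second notes.
Express everything in thirty-second notes: half = 16; thirty-second = 1; quarter note = 8; thirty-second note = 1; dotted quarter = 12; eighth = 4.
Sum: 16 + 1 + 8 + 1 + 12 + 4 = 42.
Remaining: 48 − 42 = 6 thirty-second notes, which is a dotted eighth note.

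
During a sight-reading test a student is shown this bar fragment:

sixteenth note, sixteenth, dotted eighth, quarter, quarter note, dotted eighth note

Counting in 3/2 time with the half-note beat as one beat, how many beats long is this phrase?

One half-note beat = 8 sixteenth notes.
Working in sixteenth notes: sixteenth note = 1; sixteenth = 1; dotted eighth = 3; quarter = 4; quarter note = 4; dotted eighth note = 3.
Sum: 1 + 1 + 3 + 4 + 4 + 3 = 16.
16 ÷ 8 = 2 beats.

2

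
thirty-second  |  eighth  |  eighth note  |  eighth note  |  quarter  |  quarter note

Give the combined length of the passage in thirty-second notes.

29

Express everything in thirty-second notes: thirty-second = 1; eighth = 4; eighth note = 4; eighth note = 4; quarter = 8; quarter note = 8.
Sum: 1 + 4 + 4 + 4 + 8 + 8 = 29 thirty-second notes.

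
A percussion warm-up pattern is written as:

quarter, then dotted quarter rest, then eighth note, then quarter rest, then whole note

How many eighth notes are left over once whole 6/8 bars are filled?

One bar of 6/8 = 6 eighth notes.
Express everything in eighth notes: quarter = 2; dotted quarter rest = 3; eighth note = 1; quarter rest = 2; whole note = 8.
Sum: 2 + 3 + 1 + 2 + 8 = 16.
16 ÷ 6 = 2 complete bars with 4 eighth notes remaining.

4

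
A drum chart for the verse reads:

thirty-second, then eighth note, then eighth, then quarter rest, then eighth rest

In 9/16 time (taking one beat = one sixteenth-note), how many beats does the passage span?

10.5

One sixteenth-note beat = 2 thirty-second notes.
Working in thirty-second notes: thirty-second = 1; eighth note = 4; eighth = 4; quarter rest = 8; eighth rest = 4.
Total: 1 + 4 + 4 + 8 + 4 = 21.
21 ÷ 2 = 10.5 beats.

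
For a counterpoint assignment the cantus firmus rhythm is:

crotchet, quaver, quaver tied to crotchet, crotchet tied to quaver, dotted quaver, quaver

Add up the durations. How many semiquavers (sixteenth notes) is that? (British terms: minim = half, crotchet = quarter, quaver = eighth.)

Express everything in sixteenth notes: crotchet = 4; quaver = 2; quaver tied to crotchet (quaver + crotchet) = 6; crotchet tied to quaver (crotchet + quaver) = 6; dotted quaver = 3; quaver = 2.
Sum: 4 + 2 + 6 + 6 + 3 + 2 = 23 sixteenth notes.

23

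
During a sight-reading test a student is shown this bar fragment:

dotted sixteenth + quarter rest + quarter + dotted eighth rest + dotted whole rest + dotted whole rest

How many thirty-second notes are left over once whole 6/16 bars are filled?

One bar of 6/16 = 12 thirty-second notes.
Express everything in thirty-second notes: dotted sixteenth = 3; quarter rest = 8; quarter = 8; dotted eighth rest = 6; dotted whole rest = 48; dotted whole rest = 48.
Total: 3 + 8 + 8 + 6 + 48 + 48 = 121.
121 ÷ 12 = 10 complete bars with 1 thirty-second note remaining.

1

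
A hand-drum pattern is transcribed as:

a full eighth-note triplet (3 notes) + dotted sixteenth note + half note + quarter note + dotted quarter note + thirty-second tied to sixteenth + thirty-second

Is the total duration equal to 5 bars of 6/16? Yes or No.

One bar of 6/16 = 12 thirty-second notes, so 5 bars = 60.
Express everything in thirty-second notes: a full eighth-note triplet (3 notes) (three triplet eighths span one quarter) = 8; dotted sixteenth note = 3; half note = 16; quarter note = 8; dotted quarter note = 12; thirty-second tied to sixteenth (thirty-second + sixteenth) = 3; thirty-second = 1.
Altogether 8 + 3 + 16 + 8 + 12 + 3 + 1 = 51.
51 falls short of 60, so the answer is No.

No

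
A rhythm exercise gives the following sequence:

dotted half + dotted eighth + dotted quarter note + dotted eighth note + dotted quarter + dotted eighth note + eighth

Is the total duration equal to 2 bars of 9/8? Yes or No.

One bar of 9/8 = 18 sixteenth notes, so 2 bars = 36.
In sixteenth notes: dotted half = 12; dotted eighth = 3; dotted quarter note = 6; dotted eighth note = 3; dotted quarter = 6; dotted eighth note = 3; eighth = 2.
Adding: 12 + 3 + 6 + 3 + 6 + 3 + 2 = 35.
35 falls short of 36, so the answer is No.

No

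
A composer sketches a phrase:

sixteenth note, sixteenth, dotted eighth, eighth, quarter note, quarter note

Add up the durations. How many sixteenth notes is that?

Convert each value to sixteenth notes: sixteenth note = 1; sixteenth = 1; dotted eighth = 3; eighth = 2; quarter note = 4; quarter note = 4.
Total: 1 + 1 + 3 + 2 + 4 + 4 = 15 sixteenth notes.

15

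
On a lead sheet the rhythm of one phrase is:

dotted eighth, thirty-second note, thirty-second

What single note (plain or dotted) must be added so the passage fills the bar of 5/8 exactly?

The bar of 5/8 = 20 thirty-second notes.
In thirty-second notes: dotted eighth = 6; thirty-second note = 1; thirty-second = 1.
Total: 6 + 1 + 1 = 8.
Remaining: 20 − 8 = 12 thirty-second notes, which is a dotted quarter note.

dotted quarter note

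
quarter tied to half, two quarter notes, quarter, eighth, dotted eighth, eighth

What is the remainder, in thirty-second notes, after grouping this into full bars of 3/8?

One bar of 3/8 = 6 sixteenth notes.
Express everything in sixteenth notes: quarter tied to half (quarter + half) = 12; quarter note = 4; quarter note = 4; quarter = 4; eighth = 2; dotted eighth = 3; eighth = 2.
Sum: 12 + 4 + 4 + 4 + 2 + 3 + 2 = 31.
31 ÷ 6 = 5 complete bars with 1 sixteenth note remaining = 2 thirty-second notes.

2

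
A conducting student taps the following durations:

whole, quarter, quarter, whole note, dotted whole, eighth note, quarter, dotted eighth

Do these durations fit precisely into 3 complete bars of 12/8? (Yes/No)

One bar of 12/8 = 24 sixteenth notes, so 3 bars = 72.
Convert each value to sixteenth notes: whole = 16; quarter = 4; quarter = 4; whole note = 16; dotted whole = 24; eighth note = 2; quarter = 4; dotted eighth = 3.
Sum: 16 + 4 + 4 + 16 + 24 + 2 + 4 + 3 = 73.
73 exceeds 72, so the answer is No.

No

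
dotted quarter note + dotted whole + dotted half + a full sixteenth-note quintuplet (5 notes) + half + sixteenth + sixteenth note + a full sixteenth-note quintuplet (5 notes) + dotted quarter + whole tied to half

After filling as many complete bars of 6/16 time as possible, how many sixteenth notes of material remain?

One bar of 6/16 = 6 sixteenth notes.
Express everything in sixteenth notes: dotted quarter note = 6; dotted whole = 24; dotted half = 12; a full sixteenth-note quintuplet (5 notes) (five quintuplet sixteenths span one quarter) = 4; half = 8; sixteenth = 1; sixteenth note = 1; a full sixteenth-note quintuplet (5 notes) (five quintuplet sixteenths span one quarter) = 4; dotted quarter = 6; whole tied to half (whole + half) = 24.
Adding: 6 + 24 + 12 + 4 + 8 + 1 + 1 + 4 + 6 + 24 = 90.
90 ÷ 6 = 15 complete bars with 0 sixteenth notes remaining.

0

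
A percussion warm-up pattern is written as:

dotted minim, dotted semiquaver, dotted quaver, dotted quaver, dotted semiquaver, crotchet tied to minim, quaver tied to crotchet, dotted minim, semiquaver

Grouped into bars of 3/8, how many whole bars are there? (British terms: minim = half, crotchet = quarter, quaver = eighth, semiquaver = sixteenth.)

8

One bar of 3/8 = 12 thirty-second notes.
Each duration in thirty-second notes: dotted minim = 24; dotted semiquaver = 3; dotted quaver = 6; dotted quaver = 6; dotted semiquaver = 3; crotchet tied to minim (crotchet + minim) = 24; quaver tied to crotchet (quaver + crotchet) = 12; dotted minim = 24; semiquaver = 2.
Altogether 24 + 3 + 6 + 6 + 3 + 24 + 12 + 24 + 2 = 104.
104 ÷ 12 = 8 complete bars with 8 left over.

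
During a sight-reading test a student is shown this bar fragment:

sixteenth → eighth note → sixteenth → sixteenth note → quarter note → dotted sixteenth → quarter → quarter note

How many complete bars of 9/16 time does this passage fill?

2

One bar of 9/16 = 18 thirty-second notes.
Working in thirty-second notes: sixteenth = 2; eighth note = 4; sixteenth = 2; sixteenth note = 2; quarter note = 8; dotted sixteenth = 3; quarter = 8; quarter note = 8.
Altogether 2 + 4 + 2 + 2 + 8 + 3 + 8 + 8 = 37.
37 ÷ 18 = 2 complete bars with 1 left over.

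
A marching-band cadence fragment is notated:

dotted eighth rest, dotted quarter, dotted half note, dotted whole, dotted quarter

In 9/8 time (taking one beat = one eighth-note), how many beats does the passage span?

One eighth-note beat = 2 sixteenth notes.
Working in sixteenth notes: dotted eighth rest = 3; dotted quarter = 6; dotted half note = 12; dotted whole = 24; dotted quarter = 6.
Adding: 3 + 6 + 12 + 24 + 6 = 51.
51 ÷ 2 = 25.5 beats.

25.5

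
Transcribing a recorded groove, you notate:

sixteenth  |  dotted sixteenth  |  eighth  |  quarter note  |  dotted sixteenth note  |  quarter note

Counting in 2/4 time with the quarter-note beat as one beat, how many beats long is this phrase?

3.5

One quarter-note beat = 8 thirty-second notes.
In thirty-second notes: sixteenth = 2; dotted sixteenth = 3; eighth = 4; quarter note = 8; dotted sixteenth note = 3; quarter note = 8.
Adding: 2 + 3 + 4 + 8 + 3 + 8 = 28.
28 ÷ 8 = 3.5 beats.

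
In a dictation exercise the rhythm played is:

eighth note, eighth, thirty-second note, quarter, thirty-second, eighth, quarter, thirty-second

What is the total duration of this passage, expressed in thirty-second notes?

31

In thirty-second notes: eighth note = 4; eighth = 4; thirty-second note = 1; quarter = 8; thirty-second = 1; eighth = 4; quarter = 8; thirty-second = 1.
Total: 4 + 4 + 1 + 8 + 1 + 4 + 8 + 1 = 31 thirty-second notes.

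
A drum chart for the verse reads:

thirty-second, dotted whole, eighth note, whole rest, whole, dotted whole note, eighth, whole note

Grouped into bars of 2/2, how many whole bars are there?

6

One bar of 2/2 = 32 thirty-second notes.
Working in thirty-second notes: thirty-second = 1; dotted whole = 48; eighth note = 4; whole rest = 32; whole = 32; dotted whole note = 48; eighth = 4; whole note = 32.
Sum: 1 + 48 + 4 + 32 + 32 + 48 + 4 + 32 = 201.
201 ÷ 32 = 6 complete bars with 9 left over.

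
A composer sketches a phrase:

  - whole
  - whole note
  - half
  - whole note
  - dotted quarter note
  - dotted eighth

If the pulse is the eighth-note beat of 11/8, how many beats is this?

One eighth-note beat = 2 sixteenth notes.
Convert each value to sixteenth notes: whole = 16; whole note = 16; half = 8; whole note = 16; dotted quarter note = 6; dotted eighth = 3.
Total: 16 + 16 + 8 + 16 + 6 + 3 = 65.
65 ÷ 2 = 32.5 beats.

32.5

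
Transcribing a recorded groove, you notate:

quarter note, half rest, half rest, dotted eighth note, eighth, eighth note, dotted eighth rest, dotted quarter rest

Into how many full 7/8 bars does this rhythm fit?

2

One bar of 7/8 = 14 sixteenth notes.
Express everything in sixteenth notes: quarter note = 4; half rest = 8; half rest = 8; dotted eighth note = 3; eighth = 2; eighth note = 2; dotted eighth rest = 3; dotted quarter rest = 6.
Altogether 4 + 8 + 8 + 3 + 2 + 2 + 3 + 6 = 36.
36 ÷ 14 = 2 complete bars with 8 left over.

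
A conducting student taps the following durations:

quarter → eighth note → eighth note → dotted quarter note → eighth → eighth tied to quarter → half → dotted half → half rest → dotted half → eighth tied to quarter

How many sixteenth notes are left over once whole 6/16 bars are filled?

One bar of 6/16 = 3 eighth notes.
In eighth notes: quarter = 2; eighth note = 1; eighth note = 1; dotted quarter note = 3; eighth = 1; eighth tied to quarter (eighth + quarter) = 3; half = 4; dotted half = 6; half rest = 4; dotted half = 6; eighth tied to quarter (eighth + quarter) = 3.
Total: 2 + 1 + 1 + 3 + 1 + 3 + 4 + 6 + 4 + 6 + 3 = 34.
34 ÷ 3 = 11 complete bars with 1 eighth note remaining = 2 sixteenth notes.

2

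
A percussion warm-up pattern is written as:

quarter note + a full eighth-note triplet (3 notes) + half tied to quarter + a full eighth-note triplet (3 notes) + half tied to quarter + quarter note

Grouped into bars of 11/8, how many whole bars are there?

1

One bar of 11/8 = 11 eighth notes.
Working in eighth notes: quarter note = 2; a full eighth-note triplet (3 notes) (three triplet eighths span one quarter) = 2; half tied to quarter (half + quarter) = 6; a full eighth-note triplet (3 notes) (three triplet eighths span one quarter) = 2; half tied to quarter (half + quarter) = 6; quarter note = 2.
Total: 2 + 2 + 6 + 2 + 6 + 2 = 20.
20 ÷ 11 = 1 complete bar with 9 left over.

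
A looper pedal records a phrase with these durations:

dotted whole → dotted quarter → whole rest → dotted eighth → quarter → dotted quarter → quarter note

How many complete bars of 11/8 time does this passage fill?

2

One bar of 11/8 = 22 sixteenth notes.
Working in sixteenth notes: dotted whole = 24; dotted quarter = 6; whole rest = 16; dotted eighth = 3; quarter = 4; dotted quarter = 6; quarter note = 4.
Altogether 24 + 6 + 16 + 3 + 4 + 6 + 4 = 63.
63 ÷ 22 = 2 complete bars with 19 left over.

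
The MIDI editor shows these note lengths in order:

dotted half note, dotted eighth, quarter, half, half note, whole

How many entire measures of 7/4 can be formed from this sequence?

One bar of 7/4 = 28 sixteenth notes.
Express everything in sixteenth notes: dotted half note = 12; dotted eighth = 3; quarter = 4; half = 8; half note = 8; whole = 16.
Sum: 12 + 3 + 4 + 8 + 8 + 16 = 51.
51 ÷ 28 = 1 complete bar with 23 left over.

1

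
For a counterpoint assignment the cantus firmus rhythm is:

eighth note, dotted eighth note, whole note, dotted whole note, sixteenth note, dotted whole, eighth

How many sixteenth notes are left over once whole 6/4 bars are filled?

0

One bar of 6/4 = 24 sixteenth notes.
Express everything in sixteenth notes: eighth note = 2; dotted eighth note = 3; whole note = 16; dotted whole note = 24; sixteenth note = 1; dotted whole = 24; eighth = 2.
Total: 2 + 3 + 16 + 24 + 1 + 24 + 2 = 72.
72 ÷ 24 = 3 complete bars with 0 sixteenth notes remaining.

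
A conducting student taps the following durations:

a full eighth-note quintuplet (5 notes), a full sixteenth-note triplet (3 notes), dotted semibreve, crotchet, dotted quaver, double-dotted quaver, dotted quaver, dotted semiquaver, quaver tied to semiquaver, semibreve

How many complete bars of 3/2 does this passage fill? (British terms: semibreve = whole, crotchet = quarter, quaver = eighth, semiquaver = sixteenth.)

2

One bar of 3/2 = 48 thirty-second notes.
Express everything in thirty-second notes: a full eighth-note quintuplet (5 notes) (five quintuplet eighths span one half) = 16; a full sixteenth-note triplet (3 notes) (three triplet sixteenths span one eighth) = 4; dotted semibreve = 48; crotchet = 8; dotted quaver = 6; double-dotted quaver = 7; dotted quaver = 6; dotted semiquaver = 3; quaver tied to semiquaver (quaver + semiquaver) = 6; semibreve = 32.
Adding: 16 + 4 + 48 + 8 + 6 + 7 + 6 + 3 + 6 + 32 = 136.
136 ÷ 48 = 2 complete bars with 40 left over.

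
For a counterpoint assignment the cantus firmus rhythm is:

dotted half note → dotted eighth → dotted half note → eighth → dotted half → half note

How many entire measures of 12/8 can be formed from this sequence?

One bar of 12/8 = 24 sixteenth notes.
Each duration in sixteenth notes: dotted half note = 12; dotted eighth = 3; dotted half note = 12; eighth = 2; dotted half = 12; half note = 8.
Adding: 12 + 3 + 12 + 2 + 12 + 8 = 49.
49 ÷ 24 = 2 complete bars with 1 left over.

2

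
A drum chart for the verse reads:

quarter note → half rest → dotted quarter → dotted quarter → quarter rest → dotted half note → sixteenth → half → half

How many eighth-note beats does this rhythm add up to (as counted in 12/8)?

28.5

One eighth-note beat = 2 sixteenth notes.
Each duration in sixteenth notes: quarter note = 4; half rest = 8; dotted quarter = 6; dotted quarter = 6; quarter rest = 4; dotted half note = 12; sixteenth = 1; half = 8; half = 8.
Altogether 4 + 8 + 6 + 6 + 4 + 12 + 1 + 8 + 8 = 57.
57 ÷ 2 = 28.5 beats.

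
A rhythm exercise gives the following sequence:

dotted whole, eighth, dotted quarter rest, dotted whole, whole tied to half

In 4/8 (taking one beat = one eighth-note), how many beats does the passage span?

40

One eighth-note beat = 2 sixteenth notes.
Each duration in sixteenth notes: dotted whole = 24; eighth = 2; dotted quarter rest = 6; dotted whole = 24; whole tied to half (whole + half) = 24.
Altogether 24 + 2 + 6 + 24 + 24 = 80.
80 ÷ 2 = 40 beats.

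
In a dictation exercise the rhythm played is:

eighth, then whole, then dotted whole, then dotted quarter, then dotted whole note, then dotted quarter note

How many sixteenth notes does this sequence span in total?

In sixteenth notes: eighth = 2; whole = 16; dotted whole = 24; dotted quarter = 6; dotted whole note = 24; dotted quarter note = 6.
Adding: 2 + 16 + 24 + 6 + 24 + 6 = 78 sixteenth notes.

78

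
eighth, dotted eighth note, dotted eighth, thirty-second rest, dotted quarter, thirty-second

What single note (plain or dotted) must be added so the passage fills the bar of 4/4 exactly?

The bar of 4/4 = 32 thirty-second notes.
Express everything in thirty-second notes: eighth = 4; dotted eighth note = 6; dotted eighth = 6; thirty-second rest = 1; dotted quarter = 12; thirty-second = 1.
Altogether 4 + 6 + 6 + 1 + 12 + 1 = 30.
Remaining: 32 − 30 = 2 thirty-second notes, which is a sixteenth note.

sixteenth note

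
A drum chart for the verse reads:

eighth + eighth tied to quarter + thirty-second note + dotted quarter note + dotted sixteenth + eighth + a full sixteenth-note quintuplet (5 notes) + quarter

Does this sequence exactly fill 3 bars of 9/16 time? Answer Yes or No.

No

One bar of 9/16 = 18 thirty-second notes, so 3 bars = 54.
Working in thirty-second notes: eighth = 4; eighth tied to quarter (eighth + quarter) = 12; thirty-second note = 1; dotted quarter note = 12; dotted sixteenth = 3; eighth = 4; a full sixteenth-note quintuplet (5 notes) (five quintuplet sixteenths span one quarter) = 8; quarter = 8.
Altogether 4 + 12 + 1 + 12 + 3 + 4 + 8 + 8 = 52.
52 falls short of 54, so the answer is No.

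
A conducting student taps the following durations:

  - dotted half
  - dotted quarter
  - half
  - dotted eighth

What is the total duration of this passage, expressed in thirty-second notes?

58

In thirty-second notes: dotted half = 24; dotted quarter = 12; half = 16; dotted eighth = 6.
Adding: 24 + 12 + 16 + 6 = 58 thirty-second notes.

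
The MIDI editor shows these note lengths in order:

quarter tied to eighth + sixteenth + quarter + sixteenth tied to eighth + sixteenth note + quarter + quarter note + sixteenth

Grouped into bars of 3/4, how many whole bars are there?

2

One bar of 3/4 = 12 sixteenth notes.
Convert each value to sixteenth notes: quarter tied to eighth (quarter + eighth) = 6; sixteenth = 1; quarter = 4; sixteenth tied to eighth (sixteenth + eighth) = 3; sixteenth note = 1; quarter = 4; quarter note = 4; sixteenth = 1.
Altogether 6 + 1 + 4 + 3 + 1 + 4 + 4 + 1 = 24.
24 ÷ 12 = 2 complete bars with 0 left over.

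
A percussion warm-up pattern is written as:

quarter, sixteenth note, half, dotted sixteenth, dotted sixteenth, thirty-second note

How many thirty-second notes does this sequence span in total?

Working in thirty-second notes: quarter = 8; sixteenth note = 2; half = 16; dotted sixteenth = 3; dotted sixteenth = 3; thirty-second note = 1.
Adding: 8 + 2 + 16 + 3 + 3 + 1 = 33 thirty-second notes.

33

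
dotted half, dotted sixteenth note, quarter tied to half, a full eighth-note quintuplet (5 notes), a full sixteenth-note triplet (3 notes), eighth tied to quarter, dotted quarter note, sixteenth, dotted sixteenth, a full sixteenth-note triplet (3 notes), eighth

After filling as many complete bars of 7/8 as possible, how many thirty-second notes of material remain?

One bar of 7/8 = 28 thirty-second notes.
Each duration in thirty-second notes: dotted half = 24; dotted sixteenth note = 3; quarter tied to half (quarter + half) = 24; a full eighth-note quintuplet (5 notes) (five quintuplet eighths span one half) = 16; a full sixteenth-note triplet (3 notes) (three triplet sixteenths span one eighth) = 4; eighth tied to quarter (eighth + quarter) = 12; dotted quarter note = 12; sixteenth = 2; dotted sixteenth = 3; a full sixteenth-note triplet (3 notes) (three triplet sixteenths span one eighth) = 4; eighth = 4.
Total: 24 + 3 + 24 + 16 + 4 + 12 + 12 + 2 + 3 + 4 + 4 = 108.
108 ÷ 28 = 3 complete bars with 24 thirty-second notes remaining.

24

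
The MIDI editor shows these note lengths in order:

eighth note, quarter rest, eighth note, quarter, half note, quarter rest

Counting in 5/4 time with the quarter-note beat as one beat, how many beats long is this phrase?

6

One quarter-note beat = 2 eighth notes.
Convert each value to eighth notes: eighth note = 1; quarter rest = 2; eighth note = 1; quarter = 2; half note = 4; quarter rest = 2.
Total: 1 + 2 + 1 + 2 + 4 + 2 = 12.
12 ÷ 2 = 6 beats.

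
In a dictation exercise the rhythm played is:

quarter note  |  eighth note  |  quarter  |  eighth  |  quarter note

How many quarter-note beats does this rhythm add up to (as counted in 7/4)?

One quarter-note beat = 2 eighth notes.
Working in eighth notes: quarter note = 2; eighth note = 1; quarter = 2; eighth = 1; quarter note = 2.
Altogether 2 + 1 + 2 + 1 + 2 = 8.
8 ÷ 2 = 4 beats.

4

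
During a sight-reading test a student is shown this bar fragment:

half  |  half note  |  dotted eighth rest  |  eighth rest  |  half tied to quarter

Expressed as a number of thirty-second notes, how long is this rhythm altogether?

66

Working in thirty-second notes: half = 16; half note = 16; dotted eighth rest = 6; eighth rest = 4; half tied to quarter (half + quarter) = 24.
Total: 16 + 16 + 6 + 4 + 24 = 66 thirty-second notes.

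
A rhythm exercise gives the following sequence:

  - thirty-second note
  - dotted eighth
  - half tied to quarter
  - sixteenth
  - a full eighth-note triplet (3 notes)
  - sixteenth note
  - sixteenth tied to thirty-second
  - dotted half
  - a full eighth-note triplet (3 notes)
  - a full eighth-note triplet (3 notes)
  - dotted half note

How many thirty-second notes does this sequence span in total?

Express everything in thirty-second notes: thirty-second note = 1; dotted eighth = 6; half tied to quarter (half + quarter) = 24; sixteenth = 2; a full eighth-note triplet (3 notes) (three triplet eighths span one quarter) = 8; sixteenth note = 2; sixteenth tied to thirty-second (sixteenth + thirty-second) = 3; dotted half = 24; a full eighth-note triplet (3 notes) (three triplet eighths span one quarter) = 8; a full eighth-note triplet (3 notes) (three triplet eighths span one quarter) = 8; dotted half note = 24.
Altogether 1 + 6 + 24 + 2 + 8 + 2 + 3 + 24 + 8 + 8 + 24 = 110 thirty-second notes.

110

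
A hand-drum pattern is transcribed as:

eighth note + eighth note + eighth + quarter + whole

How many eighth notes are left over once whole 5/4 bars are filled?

3

One bar of 5/4 = 10 eighth notes.
In eighth notes: eighth note = 1; eighth note = 1; eighth = 1; quarter = 2; whole = 8.
Sum: 1 + 1 + 1 + 2 + 8 = 13.
13 ÷ 10 = 1 complete bar with 3 eighth notes remaining.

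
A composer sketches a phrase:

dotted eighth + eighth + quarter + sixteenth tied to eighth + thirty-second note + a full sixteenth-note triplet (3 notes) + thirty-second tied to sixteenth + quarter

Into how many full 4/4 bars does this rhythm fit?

One bar of 4/4 = 32 thirty-second notes.
Each duration in thirty-second notes: dotted eighth = 6; eighth = 4; quarter = 8; sixteenth tied to eighth (sixteenth + eighth) = 6; thirty-second note = 1; a full sixteenth-note triplet (3 notes) (three triplet sixteenths span one eighth) = 4; thirty-second tied to sixteenth (thirty-second + sixteenth) = 3; quarter = 8.
Adding: 6 + 4 + 8 + 6 + 1 + 4 + 3 + 8 = 40.
40 ÷ 32 = 1 complete bar with 8 left over.

1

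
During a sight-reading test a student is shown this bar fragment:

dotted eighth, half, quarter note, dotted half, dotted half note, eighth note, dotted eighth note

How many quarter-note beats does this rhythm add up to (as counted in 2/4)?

11

One quarter-note beat = 4 sixteenth notes.
Express everything in sixteenth notes: dotted eighth = 3; half = 8; quarter note = 4; dotted half = 12; dotted half note = 12; eighth note = 2; dotted eighth note = 3.
Altogether 3 + 8 + 4 + 12 + 12 + 2 + 3 = 44.
44 ÷ 4 = 11 beats.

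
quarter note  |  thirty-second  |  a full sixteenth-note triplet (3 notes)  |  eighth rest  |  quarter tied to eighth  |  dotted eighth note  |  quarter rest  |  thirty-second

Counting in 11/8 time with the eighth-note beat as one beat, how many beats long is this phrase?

11

One eighth-note beat = 4 thirty-second notes.
In thirty-second notes: quarter note = 8; thirty-second = 1; a full sixteenth-note triplet (3 notes) (three triplet sixteenths span one eighth) = 4; eighth rest = 4; quarter tied to eighth (quarter + eighth) = 12; dotted eighth note = 6; quarter rest = 8; thirty-second = 1.
Altogether 8 + 1 + 4 + 4 + 12 + 6 + 8 + 1 = 44.
44 ÷ 4 = 11 beats.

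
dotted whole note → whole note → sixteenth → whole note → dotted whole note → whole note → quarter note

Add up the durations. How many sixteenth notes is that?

Working in sixteenth notes: dotted whole note = 24; whole note = 16; sixteenth = 1; whole note = 16; dotted whole note = 24; whole note = 16; quarter note = 4.
Sum: 24 + 16 + 1 + 16 + 24 + 16 + 4 = 101 sixteenth notes.

101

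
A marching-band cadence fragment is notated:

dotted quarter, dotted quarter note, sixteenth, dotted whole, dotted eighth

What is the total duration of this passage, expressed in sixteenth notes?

40

Convert each value to sixteenth notes: dotted quarter = 6; dotted quarter note = 6; sixteenth = 1; dotted whole = 24; dotted eighth = 3.
Altogether 6 + 6 + 1 + 24 + 3 = 40 sixteenth notes.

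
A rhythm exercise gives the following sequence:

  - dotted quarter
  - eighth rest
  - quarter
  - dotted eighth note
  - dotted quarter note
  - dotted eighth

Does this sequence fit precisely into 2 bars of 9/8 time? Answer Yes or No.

No

One bar of 9/8 = 18 sixteenth notes, so 2 bars = 36.
Convert each value to sixteenth notes: dotted quarter = 6; eighth rest = 2; quarter = 4; dotted eighth note = 3; dotted quarter note = 6; dotted eighth = 3.
Total: 6 + 2 + 4 + 3 + 6 + 3 = 24.
24 falls short of 36, so the answer is No.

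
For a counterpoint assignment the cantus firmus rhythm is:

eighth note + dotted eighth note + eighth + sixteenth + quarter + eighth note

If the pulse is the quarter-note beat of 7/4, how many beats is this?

3.5

One quarter-note beat = 4 sixteenth notes.
Express everything in sixteenth notes: eighth note = 2; dotted eighth note = 3; eighth = 2; sixteenth = 1; quarter = 4; eighth note = 2.
Total: 2 + 3 + 2 + 1 + 4 + 2 = 14.
14 ÷ 4 = 3.5 beats.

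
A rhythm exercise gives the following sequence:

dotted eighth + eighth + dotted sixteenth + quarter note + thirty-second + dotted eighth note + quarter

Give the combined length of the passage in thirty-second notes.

36

Express everything in thirty-second notes: dotted eighth = 6; eighth = 4; dotted sixteenth = 3; quarter note = 8; thirty-second = 1; dotted eighth note = 6; quarter = 8.
Total: 6 + 4 + 3 + 8 + 1 + 6 + 8 = 36 thirty-second notes.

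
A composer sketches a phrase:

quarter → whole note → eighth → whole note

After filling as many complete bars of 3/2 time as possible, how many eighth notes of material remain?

7

One bar of 3/2 = 12 eighth notes.
Working in eighth notes: quarter = 2; whole note = 8; eighth = 1; whole note = 8.
Total: 2 + 8 + 1 + 8 = 19.
19 ÷ 12 = 1 complete bar with 7 eighth notes remaining.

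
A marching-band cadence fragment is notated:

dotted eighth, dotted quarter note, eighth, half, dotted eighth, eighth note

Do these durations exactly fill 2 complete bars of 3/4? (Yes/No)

Yes

One bar of 3/4 = 12 sixteenth notes, so 2 bars = 24.
Working in sixteenth notes: dotted eighth = 3; dotted quarter note = 6; eighth = 2; half = 8; dotted eighth = 3; eighth note = 2.
Altogether 3 + 6 + 2 + 8 + 3 + 2 = 24.
24 equals 24, so the answer is Yes.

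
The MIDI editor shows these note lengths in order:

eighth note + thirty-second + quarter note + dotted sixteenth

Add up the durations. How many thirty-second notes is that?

Express everything in thirty-second notes: eighth note = 4; thirty-second = 1; quarter note = 8; dotted sixteenth = 3.
Altogether 4 + 1 + 8 + 3 = 16 thirty-second notes.

16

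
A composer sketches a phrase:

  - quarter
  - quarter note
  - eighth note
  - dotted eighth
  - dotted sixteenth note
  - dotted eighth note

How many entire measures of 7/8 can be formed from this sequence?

1

One bar of 7/8 = 28 thirty-second notes.
Working in thirty-second notes: quarter = 8; quarter note = 8; eighth note = 4; dotted eighth = 6; dotted sixteenth note = 3; dotted eighth note = 6.
Sum: 8 + 8 + 4 + 6 + 3 + 6 = 35.
35 ÷ 28 = 1 complete bar with 7 left over.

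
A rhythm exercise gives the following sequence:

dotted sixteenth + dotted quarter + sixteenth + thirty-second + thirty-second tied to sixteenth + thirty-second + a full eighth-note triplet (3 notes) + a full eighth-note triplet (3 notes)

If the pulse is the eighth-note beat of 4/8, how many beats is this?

One eighth-note beat = 4 thirty-second notes.
Working in thirty-second notes: dotted sixteenth = 3; dotted quarter = 12; sixteenth = 2; thirty-second = 1; thirty-second tied to sixteenth (thirty-second + sixteenth) = 3; thirty-second = 1; a full eighth-note triplet (3 notes) (three triplet eighths span one quarter) = 8; a full eighth-note triplet (3 notes) (three triplet eighths span one quarter) = 8.
Adding: 3 + 12 + 2 + 1 + 3 + 1 + 8 + 8 = 38.
38 ÷ 4 = 9.5 beats.

9.5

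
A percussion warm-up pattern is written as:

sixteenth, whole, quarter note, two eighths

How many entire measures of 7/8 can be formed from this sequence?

1

One bar of 7/8 = 14 sixteenth notes.
Convert each value to sixteenth notes: sixteenth = 1; whole = 16; quarter note = 4; eighth = 2; eighth = 2.
Adding: 1 + 16 + 4 + 2 + 2 = 25.
25 ÷ 14 = 1 complete bar with 11 left over.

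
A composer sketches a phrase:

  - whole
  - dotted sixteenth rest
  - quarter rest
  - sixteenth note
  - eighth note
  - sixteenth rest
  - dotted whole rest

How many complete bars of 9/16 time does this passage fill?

One bar of 9/16 = 18 thirty-second notes.
In thirty-second notes: whole = 32; dotted sixteenth rest = 3; quarter rest = 8; sixteenth note = 2; eighth note = 4; sixteenth rest = 2; dotted whole rest = 48.
Sum: 32 + 3 + 8 + 2 + 4 + 2 + 48 = 99.
99 ÷ 18 = 5 complete bars with 9 left over.

5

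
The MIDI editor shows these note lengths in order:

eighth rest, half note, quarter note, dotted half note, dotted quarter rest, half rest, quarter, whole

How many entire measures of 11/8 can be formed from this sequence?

2

One bar of 11/8 = 11 eighth notes.
In eighth notes: eighth rest = 1; half note = 4; quarter note = 2; dotted half note = 6; dotted quarter rest = 3; half rest = 4; quarter = 2; whole = 8.
Altogether 1 + 4 + 2 + 6 + 3 + 4 + 2 + 8 = 30.
30 ÷ 11 = 2 complete bars with 8 left over.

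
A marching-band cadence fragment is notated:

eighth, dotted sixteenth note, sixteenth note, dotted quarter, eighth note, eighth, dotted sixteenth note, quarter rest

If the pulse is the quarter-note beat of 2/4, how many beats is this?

5

One quarter-note beat = 8 thirty-second notes.
Working in thirty-second notes: eighth = 4; dotted sixteenth note = 3; sixteenth note = 2; dotted quarter = 12; eighth note = 4; eighth = 4; dotted sixteenth note = 3; quarter rest = 8.
Altogether 4 + 3 + 2 + 12 + 4 + 4 + 3 + 8 = 40.
40 ÷ 8 = 5 beats.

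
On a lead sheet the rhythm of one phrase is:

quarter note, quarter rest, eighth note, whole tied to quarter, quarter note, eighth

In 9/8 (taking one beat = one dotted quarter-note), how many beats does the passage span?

6

One dotted quarter-note beat = 3 eighth notes.
In eighth notes: quarter note = 2; quarter rest = 2; eighth note = 1; whole tied to quarter (whole + quarter) = 10; quarter note = 2; eighth = 1.
Adding: 2 + 2 + 1 + 10 + 2 + 1 = 18.
18 ÷ 3 = 6 beats.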